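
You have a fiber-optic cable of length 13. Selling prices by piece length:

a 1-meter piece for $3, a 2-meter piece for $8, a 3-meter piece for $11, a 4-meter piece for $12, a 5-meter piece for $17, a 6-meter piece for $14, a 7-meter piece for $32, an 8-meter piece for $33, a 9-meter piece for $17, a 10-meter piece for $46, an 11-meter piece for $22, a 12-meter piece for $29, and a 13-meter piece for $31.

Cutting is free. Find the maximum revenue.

Consider every possible first cut. best[k] is the best of p[i]+best[k−i] over all sellable i≤k.
best[1] = 3
best[2] = 8
best[3] = 11  (first piece 1, then best[2]=8)
best[4] = 16  (first piece 2, then best[2]=8)
best[5] = 19  (first piece 1, then best[4]=16)
best[6] = 24  (first piece 2, then best[4]=16)
best[7] = 32
best[8] = 35  (first piece 1, then best[7]=32)
best[9] = 40  (first piece 2, then best[7]=32)
best[10] = 46
best[11] = 49  (first piece 1, then best[10]=46)
best[12] = 54  (first piece 2, then best[10]=46)
best[13] = 57  (first piece 1, then best[12]=54)
One optimal cutting: 10 + 2 + 1 → $46 + $8 + $3 = $57.

57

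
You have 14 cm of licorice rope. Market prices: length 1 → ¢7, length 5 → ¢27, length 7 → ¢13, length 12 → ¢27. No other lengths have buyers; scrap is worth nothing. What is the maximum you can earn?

Consider every possible first cut. r[k] is the best of p[i]+r[k−i] over all sellable i≤k.
r[1] = 7
r[2] = 14  (first piece 1, then r[1]=7)
r[3] = 21  (first piece 1, then r[2]=14)
r[4] = 28  (first piece 1, then r[3]=21)
r[5] = max(7+28, 27+0) = 35
r[6] = max(7+35, 27+7) = 42
r[7] = max(7+42, 27+14, 13+0) = 49
r[8] = max(7+49, 27+21, 13+7) = 56
r[9] = max(7+56, 27+28, 13+14) = 63
r[10] = max(7+63, 27+35, 13+21) = 70
r[11] = max(7+70, 27+42, 13+28) = 77
r[12] = max(7+77, 27+49, 13+35, 27+0) = 84
r[13] = max(7+84, 27+56, 13+42, 27+7) = 91
r[14] = max(7+91, 27+63, 13+49, 27+14) = 98
One optimal cutting: 1 + 1 + 1 + 1 + 1 + 1 + 1 + 1 + 1 + 1 + 1 + 1 + 1 + 1 → ¢98.

98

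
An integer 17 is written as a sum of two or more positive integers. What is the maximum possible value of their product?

486

Define m[k] = max over 1≤i<k of i · max(k−i, m[k−i]); the inner max lets the remainder stay uncut if that's better.
Small cases: m[2]=1, m[3]=2, m[4]=4, m[5]=6, m[6]=9, m[7]=12, m[8]=18, m[9]=27, m[10]=36, m[11]=54.
m[12] = 3*max(9,27) = 3*27 = 81
m[13] = 2*max(11,54) = 2*54 = 108
m[14] = 2*max(12,81) = 2*81 = 162
m[15] = 3*max(12,81) = 3*81 = 243
m[16] = 2*max(14,162) = 2*162 = 324
m[17] = 2*max(15,243) = 2*243 = 486
One optimal split: 3 + 3 + 3 + 3 + 3 + 2; product 3*3*3*3*3*2 = 486.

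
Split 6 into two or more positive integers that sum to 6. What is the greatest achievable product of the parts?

Let f[k] be the best product for length k (with at least one cut). For each first piece i, the rest contributes max(k−i, f[k−i]).
f[2] = 1·max(1,0) = 1·1 = 1
f[3] = 1·max(2,1) = 1·2 = 2
f[4] = 2·max(2,1) = 2·2 = 4
f[5] = 2·max(3,2) = 2·3 = 6
f[6] = 3·max(3,2) = 3·3 = 9
One optimal split: 3 + 3; product 3·3 = 9.

9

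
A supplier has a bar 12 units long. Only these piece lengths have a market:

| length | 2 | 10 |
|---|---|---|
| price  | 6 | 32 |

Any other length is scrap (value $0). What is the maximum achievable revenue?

Let r[k] be the best obtainable value from length k. For each k, try every first piece i and keep the best of price[i] + r[k−i].
r[1] = 0
r[2] = 6
r[3] = 6
r[4] = 12  (first piece 2, then r[2]=6)
r[5] = 12
r[6] = 18  (first piece 2, then r[4]=12)
r[7] = 18
r[8] = 24  (first piece 2, then r[6]=18)
r[9] = 24
r[10] = max(6+24, 32+0) = 32
r[11] = max(6+24, 32+0) = 32
r[12] = max(6+32, 32+6) = 38
One optimal cutting: 10 + 2 → $38.

38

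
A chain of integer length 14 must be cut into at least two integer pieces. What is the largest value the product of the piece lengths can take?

Fill prod[k] for k=2..14: at each k try every first piece i and multiply by the better of (k−i) uncut or prod[k−i].
Small cases: prod[2]=1, prod[3]=2, prod[4]=4, prod[5]=6, prod[6]=9, prod[7]=12, prod[8]=18, prod[9]=27.
prod[10] = 2*max(8,18) = 2*18 = 36
prod[11] = 2*max(9,27) = 2*27 = 54
prod[12] = 3*max(9,27) = 3*27 = 81
prod[13] = 2*max(11,54) = 2*54 = 108
prod[14] = 2*max(12,81) = 2*81 = 162
One optimal split: 3 + 3 + 3 + 3 + 2; product 3*3*3*3*2 = 162.

162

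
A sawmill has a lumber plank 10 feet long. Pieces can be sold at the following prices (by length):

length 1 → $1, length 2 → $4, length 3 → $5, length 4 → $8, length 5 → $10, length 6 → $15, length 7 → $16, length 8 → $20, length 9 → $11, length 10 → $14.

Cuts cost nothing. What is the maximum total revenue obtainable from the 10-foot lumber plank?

24

Build R[k] bottom-up: R[k] = max over allowed piece i of (p[i] + R[k−i]).
R[1] = 1
R[2] = max(1+1, 4+0) = 4
R[3] = max(1+4, 4+1, 5+0) = 5
R[4] = max(1+5, 4+4, 5+1, 8+0) = 8
R[5] = max(1+8, 4+5, 5+4, 8+1, 10+0) = 10
R[6] = max(1+10, 4+8, 5+5, 8+4, 10+1, 15+0) = 15
R[7] = max(1+15, 4+10, 5+8, …, 15+1, 16+0) = 16
R[8] = max(1+16, 4+15, 5+10, …, 16+1, 20+0) = 20
R[9] = max(1+20, 4+16, 5+15, …, 20+1, 11+0) = 21
R[10] = max(1+21, 4+20, 5+16, …, 11+1, 14+0) = 24
One optimal cutting: 8 + 2 → $20 + $4 = $24.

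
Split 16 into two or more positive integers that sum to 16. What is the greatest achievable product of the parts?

Let m[k] be the best product for length k (with at least one cut). For each first piece i, the rest contributes max(k−i, m[k−i]).
m[2] = 1*max(1,0) = 1*1 = 1
m[3] = max(1*2, 2*1) = 2
m[4] = max(1*3, 2*2, 3*1) = 4
m[5] = max(1*4, 2*3, 3*2, 4*1) = 6
m[6] = max(1*6, 2*4, 3*3, 4*2, 5*1) = 9
m[7] = max(1*9, 2*6, 3*4, 4*3, 5*2, 6*1) = 12
m[8] = max(1*12, 2*9, 3*6, …, 6*2, 7*1) = 18
m[9] = max(1*18, 2*12, 3*9, …, 7*2, 8*1) = 27
m[10] = max(1*27, 2*18, 3*12, …, 8*2, 9*1) = 36
m[11] = max(1*36, 2*27, 3*18, …, 9*2, 10*1) = 54
m[12] = max(1*54, 2*36, 3*27, …, 10*2, 11*1) = 81
m[13] = max(1*81, 2*54, 3*36, …, 11*2, 12*1) = 108
m[14] = max(1*108, 2*81, 3*54, …, 12*2, 13*1) = 162
m[15] = max(1*162, 2*108, 3*81, …, 13*2, 14*1) = 243
m[16] = max(1*243, 2*162, 3*108, …, 14*2, 15*1) = 324
One optimal split: 3 + 3 + 3 + 3 + 2 + 2; product 3*3*3*3*2*2 = 324.

324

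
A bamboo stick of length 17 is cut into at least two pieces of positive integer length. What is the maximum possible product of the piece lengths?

486

Define f[k] = max over 1≤i<k of i · max(k−i, f[k−i]); the inner max lets the remainder stay uncut if that's better.
f[2] = 1·max(1,0) = 1·1 = 1
f[3] = max(1·2, 2·1) = 2
f[4] = max(1·3, 2·2, 3·1) = 4
f[5] = max(1·4, 2·3, 3·2, 4·1) = 6
f[6] = max(1·6, 2·4, 3·3, 4·2, 5·1) = 9
f[7] = max(1·9, 2·6, 3·4, 4·3, 5·2, 6·1) = 12
f[8] = max(1·12, 2·9, 3·6, …, 6·2, 7·1) = 18
f[9] = max(1·18, 2·12, 3·9, …, 7·2, 8·1) = 27
f[10] = max(1·27, 2·18, 3·12, …, 8·2, 9·1) = 36
f[11] = max(1·36, 2·27, 3·18, …, 9·2, 10·1) = 54
f[12] = max(1·54, 2·36, 3·27, …, 10·2, 11·1) = 81
f[13] = max(1·81, 2·54, 3·36, …, 11·2, 12·1) = 108
f[14] = max(1·108, 2·81, 3·54, …, 12·2, 13·1) = 162
f[15] = max(1·162, 2·108, 3·81, …, 13·2, 14·1) = 243
f[16] = max(1·243, 2·162, 3·108, …, 14·2, 15·1) = 324
f[17] = max(1·324, 2·243, 3·162, …, 15·2, 16·1) = 486
One optimal split: 3 + 3 + 3 + 3 + 3 + 2; product 3·3·3·3·3·2 = 486.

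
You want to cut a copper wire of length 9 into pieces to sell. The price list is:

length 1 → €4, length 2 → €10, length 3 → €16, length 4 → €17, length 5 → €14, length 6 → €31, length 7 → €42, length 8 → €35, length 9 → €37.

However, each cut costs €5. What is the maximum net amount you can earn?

Let v[k] be the best obtainable value from length k. For each k, try every first piece i and keep the best of price[i] + v[k−i] minus the 5 cut fee when i<k.
v[1] = 4
v[2] = max(4+4-5, 10+0) = 10
v[3] = max(4+10-5, 10+4-5, 16+0) = 16
v[4] = max(4+16-5, 10+10-5, 16+4-5, 17+0) = 17
v[5] = max(4+17-5, 10+16-5, 16+10-5, 17+4-5, 14+0) = 21
v[6] = max(4+21-5, 10+17-5, 16+16-5, 17+10-5, 14+4-5, 31+0) = 31
v[7] = max(4+31-5, 10+21-5, 16+17-5, …, 31+4-5, 42+0) = 42
v[8] = max(4+42-5, 10+31-5, 16+21-5, …, 42+4-5, 35+0) = 41
v[9] = max(4+41-5, 10+42-5, 16+31-5, …, 35+4-5, 37+0) = 47
One optimal plan: pieces 7 + 2 (1 cut) → €52 − €5 = €47.

47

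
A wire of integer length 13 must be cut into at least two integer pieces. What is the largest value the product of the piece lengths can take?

Fill f[k] for k=2..13: at each k try every first piece i and multiply by the better of (k−i) uncut or f[k−i].
f[2] = 1×max(1,0) = 1×1 = 1
f[3] = max(1×2, 2×1) = 2
f[4] = max(1×3, 2×2, 3×1) = 4
f[5] = max(1×4, 2×3, 3×2, 4×1) = 6
f[6] = max(1×6, 2×4, 3×3, 4×2, 5×1) = 9
f[7] = max(1×9, 2×6, 3×4, 4×3, 5×2, 6×1) = 12
f[8] = max(1×12, 2×9, 3×6, …, 6×2, 7×1) = 18
f[9] = max(1×18, 2×12, 3×9, …, 7×2, 8×1) = 27
f[10] = max(1×27, 2×18, 3×12, …, 8×2, 9×1) = 36
f[11] = max(1×36, 2×27, 3×18, …, 9×2, 10×1) = 54
f[12] = max(1×54, 2×36, 3×27, …, 10×2, 11×1) = 81
f[13] = max(1×81, 2×54, 3×36, …, 11×2, 12×1) = 108
One optimal split: 3 + 3 + 3 + 2 + 2; product 3×3×3×2×2 = 108.

108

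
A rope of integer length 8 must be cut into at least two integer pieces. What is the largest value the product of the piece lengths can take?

18

Fill f[k] for k=2..8: at each k try every first piece i and multiply by the better of (k−i) uncut or f[k−i].
f[2] = 1×max(1,0) = 1×1 = 1
f[3] = 1×max(2,1) = 1×2 = 2
f[4] = 2×max(2,1) = 2×2 = 4
f[5] = 2×max(3,2) = 2×3 = 6
f[6] = 3×max(3,2) = 3×3 = 9
f[7] = 2×max(5,6) = 2×6 = 12
f[8] = 2×max(6,9) = 2×9 = 18
One optimal split: 3 + 3 + 2; product 3×3×2 = 18.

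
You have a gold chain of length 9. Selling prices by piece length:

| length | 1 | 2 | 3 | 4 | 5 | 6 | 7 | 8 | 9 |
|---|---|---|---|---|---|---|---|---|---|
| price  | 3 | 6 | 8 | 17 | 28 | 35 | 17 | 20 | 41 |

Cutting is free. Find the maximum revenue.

Consider every possible first cut. v[k] is the best of p[i]+v[k−i] over all sellable i≤k.
v[1] = 3
v[2] = max(3+3, 6+0) = 6
v[3] = max(3+6, 6+3, 8+0) = 9
v[4] = max(3+9, 6+6, 8+3, 17+0) = 17
v[5] = max(3+17, 6+9, 8+6, 17+3, 28+0) = 28
v[6] = max(3+28, 6+17, 8+9, 17+6, 28+3, 35+0) = 35
v[7] = max(3+35, 6+28, 8+17, …, 35+3, 17+0) = 38
v[8] = max(3+38, 6+35, 8+28, …, 17+3, 20+0) = 41
v[9] = max(3+41, 6+38, 8+35, …, 20+3, 41+0) = 45
One optimal cutting: 5 + 4 → $28 + $17 = $45.

45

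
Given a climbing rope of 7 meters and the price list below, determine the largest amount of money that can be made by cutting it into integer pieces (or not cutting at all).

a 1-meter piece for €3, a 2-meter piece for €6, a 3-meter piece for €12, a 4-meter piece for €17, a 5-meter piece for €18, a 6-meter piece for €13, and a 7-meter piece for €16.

Let best[k] be the best obtainable value from length k. For each k, try every first piece i and keep the best of price[i] + best[k−i].
best[1] = 3
best[2] = max(3+3, 6+0) = 6
best[3] = max(3+6, 6+3, 12+0) = 12
best[4] = max(3+12, 6+6, 12+3, 17+0) = 17
best[5] = max(3+17, 6+12, 12+6, 17+3, 18+0) = 20
best[6] = max(3+20, 6+17, 12+12, 17+6, 18+3, 13+0) = 24
best[7] = max(3+24, 6+20, 12+17, …, 13+3, 16+0) = 29
One optimal cutting: 4 + 3 → €17 + €12 = €29.

29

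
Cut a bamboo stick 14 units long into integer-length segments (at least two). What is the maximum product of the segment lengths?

Define prod[k] = max over 1≤i<k of i · max(k−i, prod[k−i]); the inner max lets the remainder stay uncut if that's better.
prod[2] = 1·max(1,0) = 1·1 = 1
prod[3] = max(1·2, 2·1) = 2
prod[4] = max(1·3, 2·2, 3·1) = 4
prod[5] = max(1·4, 2·3, 3·2, 4·1) = 6
prod[6] = max(1·6, 2·4, 3·3, 4·2, 5·1) = 9
prod[7] = max(1·9, 2·6, 3·4, 4·3, 5·2, 6·1) = 12
prod[8] = max(1·12, 2·9, 3·6, …, 6·2, 7·1) = 18
prod[9] = max(1·18, 2·12, 3·9, …, 7·2, 8·1) = 27
prod[10] = max(1·27, 2·18, 3·12, …, 8·2, 9·1) = 36
prod[11] = max(1·36, 2·27, 3·18, …, 9·2, 10·1) = 54
prod[12] = max(1·54, 2·36, 3·27, …, 10·2, 11·1) = 81
prod[13] = max(1·81, 2·54, 3·36, …, 11·2, 12·1) = 108
prod[14] = max(1·108, 2·81, 3·54, …, 12·2, 13·1) = 162
One optimal split: 3 + 3 + 3 + 3 + 2; product 3·3·3·3·2 = 162.

162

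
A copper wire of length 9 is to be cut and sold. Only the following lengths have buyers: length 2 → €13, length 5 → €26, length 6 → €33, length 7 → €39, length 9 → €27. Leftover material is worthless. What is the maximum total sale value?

52

Let f[k] be the best obtainable value from length k. For each k, try every first piece i and keep the best of price[i] + f[k−i].
f[1] = 0
f[2] = 13
f[3] = 13
f[4] = 26  (first piece 2, then f[2]=13)
f[5] = max(13+13, 26+0) = 26
f[6] = max(13+26, 26+0, 33+0) = 39
f[7] = max(13+26, 26+13, 33+0, 39+0) = 39
f[8] = max(13+39, 26+13, 33+13, 39+0) = 52
f[9] = max(13+39, 26+26, 33+13, 39+13, 27+0) = 52
One optimal cutting: pieces 2 + 2 + 2 + 2 with 1 meter of scrap → €52.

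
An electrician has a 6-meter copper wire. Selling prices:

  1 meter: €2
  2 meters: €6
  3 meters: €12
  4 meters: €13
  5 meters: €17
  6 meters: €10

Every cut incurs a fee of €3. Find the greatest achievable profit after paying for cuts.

21

Let net[k] be the best obtainable value from length k. For each k, try every first piece i and keep the best of price[i] + net[k−i] minus the 3 cut fee when i<k.
net[1] = 2
net[2] = max(2+2-3, 6+0) = 6
net[3] = max(2+6-3, 6+2-3, 12+0) = 12
net[4] = max(2+12-3, 6+6-3, 12+2-3, 13+0) = 13
net[5] = max(2+13-3, 6+12-3, 12+6-3, 13+2-3, 17+0) = 17
net[6] = max(2+17-3, 6+13-3, 12+12-3, 13+6-3, 17+2-3, 10+0) = 21
One optimal plan: pieces 3 + 3 (1 cut) → €24 − €3 = €21.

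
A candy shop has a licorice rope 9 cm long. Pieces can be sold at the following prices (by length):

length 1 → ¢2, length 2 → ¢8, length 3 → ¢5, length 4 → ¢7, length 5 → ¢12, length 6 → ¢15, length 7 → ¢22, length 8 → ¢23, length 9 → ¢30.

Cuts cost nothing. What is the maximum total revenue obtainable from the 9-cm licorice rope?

34

Consider every possible first cut. R[k] is the best of p[i]+R[k−i] over all sellable i≤k.
R[1] = 2
R[2] = 8
R[3] = 10  (first piece 1, then R[2]=8)
R[4] = 16  (first piece 2, then R[2]=8)
R[5] = 18  (first piece 1, then R[4]=16)
R[6] = 24  (first piece 2, then R[4]=16)
R[7] = 26  (first piece 1, then R[6]=24)
R[8] = 32  (first piece 2, then R[6]=24)
R[9] = 34  (first piece 1, then R[8]=32)
One optimal cutting: 2 + 2 + 2 + 2 + 1 → ¢8 + ¢8 + ¢8 + ¢8 + ¢2 = ¢34.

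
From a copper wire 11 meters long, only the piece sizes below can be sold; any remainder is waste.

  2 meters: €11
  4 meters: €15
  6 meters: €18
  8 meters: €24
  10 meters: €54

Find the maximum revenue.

Consider every possible first cut. best[k] is the best of p[i]+best[k−i] over all sellable i≤k.
best[1] = 0
best[2] = 11
best[3] = 11
best[4] = max(11+11, 15+0) = 22
best[5] = max(11+11, 15+0) = 22
best[6] = max(11+22, 15+11, 18+0) = 33
best[7] = max(11+22, 15+11, 18+0) = 33
best[8] = max(11+33, 15+22, 18+11, 24+0) = 44
best[9] = max(11+33, 15+22, 18+11, 24+0) = 44
best[10] = max(11+44, 15+33, 18+22, 24+11, 54+0) = 55
best[11] = max(11+44, 15+33, 18+22, 24+11, 54+0) = 55
One optimal cutting: pieces 2 + 2 + 2 + 2 + 2 with 1 meter of scrap → €55.

55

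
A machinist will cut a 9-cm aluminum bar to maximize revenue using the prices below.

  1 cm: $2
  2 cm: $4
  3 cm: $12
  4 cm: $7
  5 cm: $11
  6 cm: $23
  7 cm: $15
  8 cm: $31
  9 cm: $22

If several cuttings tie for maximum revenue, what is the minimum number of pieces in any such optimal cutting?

3

Let r[k] be the best obtainable value from length k. For each k, try every first piece i and keep the best of price[i] + r[k−i].
r[1] = 2
r[2] = max(2+2, 4+0) = 4
r[3] = max(2+4, 4+2, 12+0) = 12
r[4] = max(2+12, 4+4, 12+2, 7+0) = 14
r[5] = max(2+14, 4+12, 12+4, 7+2, 11+0) = 16
r[6] = max(2+16, 4+14, 12+12, 7+4, 11+2, 23+0) = 24
r[7] = max(2+24, 4+16, 12+14, …, 23+2, 15+0) = 26
r[8] = max(2+26, 4+24, 12+16, …, 15+2, 31+0) = 31
r[9] = max(2+31, 4+26, 12+24, …, 31+2, 22+0) = 36
Maximum revenue is $36.
Now minimize piece count subject to staying optimal: for each k, pieces[k] = 1 + min over i with p[i]+r[k−i]=r[k] of pieces[k−i].
pieces[6] = 2
pieces[7] = 3
pieces[8] = 1
pieces[9] = 3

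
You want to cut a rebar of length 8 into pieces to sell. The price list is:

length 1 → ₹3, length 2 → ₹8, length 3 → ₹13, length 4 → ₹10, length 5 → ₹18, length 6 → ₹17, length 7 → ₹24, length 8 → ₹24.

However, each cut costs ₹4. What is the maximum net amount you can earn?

Build net[k] bottom-up: net[k] = max over allowed piece i of (p[i] + net[k−i]) − 4 per cut.
net[1] = 3
net[2] = max(3+3-4, 8+0) = 8
net[3] = max(3+8-4, 8+3-4, 13+0) = 13
net[4] = max(3+13-4, 8+8-4, 13+3-4, 10+0) = 12
net[5] = max(3+12-4, 8+13-4, 13+8-4, 10+3-4, 18+0) = 18
net[6] = max(3+18-4, 8+12-4, 13+13-4, 10+8-4, 18+3-4, 17+0) = 22
net[7] = max(3+22-4, 8+18-4, 13+12-4, …, 17+3-4, 24+0) = 24
net[8] = max(3+24-4, 8+22-4, 13+18-4, …, 24+3-4, 24+0) = 27
One optimal plan: pieces 5 + 3 (1 cut) → ₹31 − ₹4 = ₹27.

27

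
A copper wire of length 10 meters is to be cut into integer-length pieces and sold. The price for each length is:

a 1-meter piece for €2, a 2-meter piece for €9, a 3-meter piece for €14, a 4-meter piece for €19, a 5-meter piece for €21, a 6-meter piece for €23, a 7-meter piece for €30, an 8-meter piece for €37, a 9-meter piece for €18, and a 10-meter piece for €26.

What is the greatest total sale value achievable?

Consider every possible first cut. r[k] is the best of p[i]+r[k−i] over all sellable i≤k.
r[1] = 2
r[2] = max(2+2, 9+0) = 9
r[3] = max(2+9, 9+2, 14+0) = 14
r[4] = max(2+14, 9+9, 14+2, 19+0) = 19
r[5] = max(2+19, 9+14, 14+9, 19+2, 21+0) = 23
r[6] = max(2+23, 9+19, 14+14, 19+9, 21+2, 23+0) = 28
r[7] = max(2+28, 9+23, 14+19, …, 23+2, 30+0) = 33
r[8] = max(2+33, 9+28, 14+23, …, 30+2, 37+0) = 38
r[9] = max(2+38, 9+33, 14+28, …, 37+2, 18+0) = 42
r[10] = max(2+42, 9+38, 14+33, …, 18+2, 26+0) = 47
One optimal cutting: 4 + 4 + 2 → €19 + €19 + €9 = €47.

47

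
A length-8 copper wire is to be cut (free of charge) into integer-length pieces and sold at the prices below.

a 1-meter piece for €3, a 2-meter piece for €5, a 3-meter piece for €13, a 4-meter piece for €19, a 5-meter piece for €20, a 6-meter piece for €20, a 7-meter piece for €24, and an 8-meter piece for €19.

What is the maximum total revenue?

38

Consider every possible first cut. v[k] is the best of p[i]+v[k−i] over all sellable i≤k.
v[1] = 3
v[2] = 6  (first piece 1, then v[1]=3)
v[3] = 13
v[4] = 19
v[5] = 22  (first piece 1, then v[4]=19)
v[6] = 26  (first piece 3, then v[3]=13)
v[7] = 32  (first piece 3, then v[4]=19)
v[8] = 38  (first piece 4, then v[4]=19)
One optimal cutting: 4 + 4 → €19 + €19 = €38.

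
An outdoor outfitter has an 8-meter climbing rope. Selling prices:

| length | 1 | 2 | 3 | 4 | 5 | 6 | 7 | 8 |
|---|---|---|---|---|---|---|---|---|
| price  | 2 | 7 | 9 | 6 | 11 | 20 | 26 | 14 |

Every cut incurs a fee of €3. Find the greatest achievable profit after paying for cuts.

Consider every possible first cut. v[k] is the best of p[i]+v[k−i] over all sellable i≤k, charging 3 whenever i<k.
v[1] = 2
v[2] = max(2+2-3, 7+0) = 7
v[3] = max(2+7-3, 7+2-3, 9+0) = 9
v[4] = max(2+9-3, 7+7-3, 9+2-3, 6+0) = 11
v[5] = max(2+11-3, 7+9-3, 9+7-3, 6+2-3, 11+0) = 13
v[6] = max(2+13-3, 7+11-3, 9+9-3, 6+7-3, 11+2-3, 20+0) = 20
v[7] = max(2+20-3, 7+13-3, 9+11-3, …, 20+2-3, 26+0) = 26
v[8] = max(2+26-3, 7+20-3, 9+13-3, …, 26+2-3, 14+0) = 25
One optimal plan: pieces 7 + 1 (1 cut) → €28 − €3 = €25.

25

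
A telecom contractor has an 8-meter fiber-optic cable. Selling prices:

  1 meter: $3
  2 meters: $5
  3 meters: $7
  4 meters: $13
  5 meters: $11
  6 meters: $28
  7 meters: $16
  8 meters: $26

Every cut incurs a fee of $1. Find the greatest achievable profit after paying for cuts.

Let net[k] be the best obtainable value from length k. For each k, try every first piece i and keep the best of price[i] + net[k−i] minus the 1 cut fee when i<k.
net[1] = 3
net[2] = 5  (first piece 1, then net[1]=3)
net[3] = 7  (first piece 1, then net[2]=5)
net[4] = 13
net[5] = 15  (first piece 1, then net[4]=13)
net[6] = 28
net[7] = 30  (first piece 1, then net[6]=28)
net[8] = 32  (first piece 1, then net[7]=30)
One optimal plan: pieces 6 + 1 + 1 (2 cuts) → $34 − $2 = $32.

32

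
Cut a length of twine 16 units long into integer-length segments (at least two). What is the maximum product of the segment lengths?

324

Define P[k] = max over 1≤i<k of i · max(k−i, P[k−i]); the inner max lets the remainder stay uncut if that's better.
P[2] = 1×max(1,0) = 1×1 = 1
P[3] = 1×max(2,1) = 1×2 = 2
P[4] = 2×max(2,1) = 2×2 = 4
P[5] = 2×max(3,2) = 2×3 = 6
P[6] = 3×max(3,2) = 3×3 = 9
P[7] = 2×max(5,6) = 2×6 = 12
P[8] = 2×max(6,9) = 2×9 = 18
P[9] = 3×max(6,9) = 3×9 = 27
P[10] = 2×max(8,18) = 2×18 = 36
P[11] = 2×max(9,27) = 2×27 = 54
P[12] = 3×max(9,27) = 3×27 = 81
P[13] = 2×max(11,54) = 2×54 = 108
P[14] = 2×max(12,81) = 2×81 = 162
P[15] = 3×max(12,81) = 3×81 = 243
P[16] = 2×max(14,162) = 2×162 = 324
One optimal split: 3 + 3 + 3 + 3 + 2 + 2; product 3×3×3×3×2×2 = 324.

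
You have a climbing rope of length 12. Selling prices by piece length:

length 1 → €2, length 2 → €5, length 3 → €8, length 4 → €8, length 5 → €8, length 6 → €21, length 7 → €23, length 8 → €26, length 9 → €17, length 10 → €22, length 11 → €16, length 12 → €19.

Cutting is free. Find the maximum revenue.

42

Build v[k] bottom-up: v[k] = max over allowed piece i of (p[i] + v[k−i]).
v[1] = 2
v[2] = 5
v[3] = 8
v[4] = 10  (first piece 1, then v[3]=8)
v[5] = 13  (first piece 2, then v[3]=8)
v[6] = 21
v[7] = 23  (first piece 1, then v[6]=21)
v[8] = 26  (first piece 2, then v[6]=21)
v[9] = 29  (first piece 3, then v[6]=21)
v[10] = 31  (first piece 1, then v[9]=29)
v[11] = 34  (first piece 2, then v[9]=29)
v[12] = 42  (first piece 6, then v[6]=21)
One optimal cutting: 6 + 6 → €21 + €21 = €42.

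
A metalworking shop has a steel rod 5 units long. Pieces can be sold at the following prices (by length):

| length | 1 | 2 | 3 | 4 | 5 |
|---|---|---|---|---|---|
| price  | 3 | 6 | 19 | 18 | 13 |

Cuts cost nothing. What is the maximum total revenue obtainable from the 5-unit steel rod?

25

Let best[k] be the best obtainable value from length k. For each k, try every first piece i and keep the best of price[i] + best[k−i].
best[1] = 3
best[2] = 6  (first piece 1, then best[1]=3)
best[3] = 19
best[4] = 22  (first piece 1, then best[3]=19)
best[5] = 25  (first piece 1, then best[4]=22)
One optimal cutting: 3 + 1 + 1 → $19 + $3 + $3 = $25.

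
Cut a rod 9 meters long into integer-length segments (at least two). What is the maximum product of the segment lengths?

27

Fill f[k] for k=2..9: at each k try every first piece i and multiply by the better of (k−i) uncut or f[k−i].
f[2] = 1*max(1,0) = 1*1 = 1
f[3] = 1*max(2,1) = 1*2 = 2
f[4] = 2*max(2,1) = 2*2 = 4
f[5] = 2*max(3,2) = 2*3 = 6
f[6] = 3*max(3,2) = 3*3 = 9
f[7] = 2*max(5,6) = 2*6 = 12
f[8] = 2*max(6,9) = 2*9 = 18
f[9] = 3*max(6,9) = 3*9 = 27
One optimal split: 3 + 3 + 3; product 3*3*3 = 27.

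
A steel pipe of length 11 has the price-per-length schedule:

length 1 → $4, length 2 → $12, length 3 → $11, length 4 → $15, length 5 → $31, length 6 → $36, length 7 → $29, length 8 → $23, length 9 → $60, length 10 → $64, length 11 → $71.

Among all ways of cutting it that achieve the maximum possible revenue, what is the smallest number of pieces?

2

Build r[k] bottom-up: r[k] = max over allowed piece i of (p[i] + r[k−i]).
r[1] = 4
r[2] = 12
r[3] = 16  (first piece 1, then r[2]=12)
r[4] = 24  (first piece 2, then r[2]=12)
r[5] = 31
r[6] = 36  (first piece 2, then r[4]=24)
r[7] = 43  (first piece 2, then r[5]=31)
r[8] = 48  (first piece 2, then r[6]=36)
r[9] = 60
r[10] = 64  (first piece 1, then r[9]=60)
r[11] = 72  (first piece 2, then r[9]=60)
Maximum revenue is $72.
Now minimize piece count subject to staying optimal: for each k, pieces[k] = 1 + min over i with p[i]+r[k−i]=r[k] of pieces[k−i].
pieces[8] = 2
pieces[9] = 1
pieces[10] = 1
pieces[11] = 2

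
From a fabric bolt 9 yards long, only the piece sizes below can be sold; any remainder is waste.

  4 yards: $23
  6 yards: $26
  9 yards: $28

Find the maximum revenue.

46

Consider every possible first cut. f[k] is the best of p[i]+f[k−i] over all sellable i≤k.
f[1] = 0
f[2] = 0
f[3] = 0
f[4] = 23
f[5] = 23
f[6] = max(23+0, 26+0) = 26
f[7] = max(23+0, 26+0) = 26
f[8] = max(23+23, 26+0) = 46
f[9] = max(23+23, 26+0, 28+0) = 46
One optimal cutting: pieces 4 + 4 with 1 yard of scrap → $46.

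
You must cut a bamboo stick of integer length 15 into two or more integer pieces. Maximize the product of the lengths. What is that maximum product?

243

Define g[k] = max over 1≤i<k of i · max(k−i, g[k−i]); the inner max lets the remainder stay uncut if that's better.
g[2] = 1*max(1,0) = 1*1 = 1
g[3] = 1*max(2,1) = 1*2 = 2
g[4] = 2*max(2,1) = 2*2 = 4
g[5] = 2*max(3,2) = 2*3 = 6
g[6] = 3*max(3,2) = 3*3 = 9
g[7] = 2*max(5,6) = 2*6 = 12
g[8] = 2*max(6,9) = 2*9 = 18
g[9] = 3*max(6,9) = 3*9 = 27
g[10] = 2*max(8,18) = 2*18 = 36
g[11] = 2*max(9,27) = 2*27 = 54
g[12] = 3*max(9,27) = 3*27 = 81
g[13] = 2*max(11,54) = 2*54 = 108
g[14] = 2*max(12,81) = 2*81 = 162
g[15] = 3*max(12,81) = 3*81 = 243
One optimal split: 3 + 3 + 3 + 3 + 3; product 3*3*3*3*3 = 243.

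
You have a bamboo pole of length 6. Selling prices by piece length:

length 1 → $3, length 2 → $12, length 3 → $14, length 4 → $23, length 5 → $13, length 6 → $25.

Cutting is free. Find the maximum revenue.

Let r[k] be the best obtainable value from length k. For each k, try every first piece i and keep the best of price[i] + r[k−i].
r[1] = 3
r[2] = 12
r[3] = 15  (first piece 1, then r[2]=12)
r[4] = 24  (first piece 2, then r[2]=12)
r[5] = 27  (first piece 1, then r[4]=24)
r[6] = 36  (first piece 2, then r[4]=24)
One optimal cutting: 2 + 2 + 2 → $12 + $12 + $12 = $36.

36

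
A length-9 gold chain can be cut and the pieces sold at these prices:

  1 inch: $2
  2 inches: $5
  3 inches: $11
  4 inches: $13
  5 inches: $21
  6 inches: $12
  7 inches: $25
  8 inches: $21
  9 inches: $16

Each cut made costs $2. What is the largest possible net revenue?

Consider every possible first cut. v[k] is the best of p[i]+v[k−i] over all sellable i≤k, charging 2 whenever i<k.
v[1] = 2
v[2] = max(2+2-2, 5+0) = 5
v[3] = max(2+5-2, 5+2-2, 11+0) = 11
v[4] = max(2+11-2, 5+5-2, 11+2-2, 13+0) = 13
v[5] = max(2+13-2, 5+11-2, 11+5-2, 13+2-2, 21+0) = 21
v[6] = max(2+21-2, 5+13-2, 11+11-2, 13+5-2, 21+2-2, 12+0) = 21
v[7] = max(2+21-2, 5+21-2, 11+13-2, …, 12+2-2, 25+0) = 25
v[8] = max(2+25-2, 5+21-2, 11+21-2, …, 25+2-2, 21+0) = 30
v[9] = max(2+30-2, 5+25-2, 11+21-2, …, 21+2-2, 16+0) = 32
One optimal plan: pieces 5 + 4 (1 cut) → $34 − $2 = $32.

32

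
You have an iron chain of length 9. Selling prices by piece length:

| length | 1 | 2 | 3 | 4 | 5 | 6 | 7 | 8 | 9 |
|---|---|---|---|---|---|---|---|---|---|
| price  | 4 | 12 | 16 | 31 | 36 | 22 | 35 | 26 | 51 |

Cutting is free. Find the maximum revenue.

67

Consider every possible first cut. r[k] is the best of p[i]+r[k−i] over all sellable i≤k.
r[1] = 4
r[2] = max(4+4, 12+0) = 12
r[3] = max(4+12, 12+4, 16+0) = 16
r[4] = max(4+16, 12+12, 16+4, 31+0) = 31
r[5] = max(4+31, 12+16, 16+12, 31+4, 36+0) = 36
r[6] = max(4+36, 12+31, 16+16, 31+12, 36+4, 22+0) = 43
r[7] = max(4+43, 12+36, 16+31, …, 22+4, 35+0) = 48
r[8] = max(4+48, 12+43, 16+36, …, 35+4, 26+0) = 62
r[9] = max(4+62, 12+48, 16+43, …, 26+4, 51+0) = 67
One optimal cutting: 5 + 4 → $36 + $31 = $67.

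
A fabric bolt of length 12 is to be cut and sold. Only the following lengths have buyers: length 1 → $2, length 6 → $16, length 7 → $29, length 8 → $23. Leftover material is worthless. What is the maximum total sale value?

Consider every possible first cut. f[k] is the best of p[i]+f[k−i] over all sellable i≤k.
f[1] = 2
f[2] = 4  (first piece 1, then f[1]=2)
f[3] = 6  (first piece 1, then f[2]=4)
f[4] = 8  (first piece 1, then f[3]=6)
f[5] = 10  (first piece 1, then f[4]=8)
f[6] = 16
f[7] = 29
f[8] = 31  (first piece 1, then f[7]=29)
f[9] = 33  (first piece 1, then f[8]=31)
f[10] = 35  (first piece 1, then f[9]=33)
f[11] = 37  (first piece 1, then f[10]=35)
f[12] = 39  (first piece 1, then f[11]=37)
One optimal cutting: 7 + 1 + 1 + 1 + 1 + 1 → $39.

39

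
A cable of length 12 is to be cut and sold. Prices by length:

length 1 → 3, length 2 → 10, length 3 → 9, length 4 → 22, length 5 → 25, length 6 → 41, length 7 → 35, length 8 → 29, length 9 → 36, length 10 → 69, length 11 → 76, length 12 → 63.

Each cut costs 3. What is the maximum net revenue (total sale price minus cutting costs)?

79

Consider every possible first cut. v[k] is the best of p[i]+v[k−i] over all sellable i≤k, charging 3 whenever i<k.
v[1] = 3
v[2] = 10
v[3] = 10  (first piece 1, then v[2]=10)
v[4] = 22
v[5] = 25
v[6] = 41
v[7] = 41  (first piece 1, then v[6]=41)
v[8] = 48  (first piece 2, then v[6]=41)
v[9] = 48  (first piece 1, then v[8]=48)
v[10] = 69
v[11] = 76
v[12] = 79  (first piece 6, then v[6]=41)
One optimal plan: pieces 6 + 6 (1 cut) → 82 − 3 = 79.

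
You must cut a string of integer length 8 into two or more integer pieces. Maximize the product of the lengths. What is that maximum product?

18

Define m[k] = max over 1≤i<k of i · max(k−i, m[k−i]); the inner max lets the remainder stay uncut if that's better.
m[2] = 1×max(1,0) = 1×1 = 1
m[3] = max(1×2, 2×1) = 2
m[4] = max(1×3, 2×2, 3×1) = 4
m[5] = max(1×4, 2×3, 3×2, 4×1) = 6
m[6] = max(1×6, 2×4, 3×3, 4×2, 5×1) = 9
m[7] = max(1×9, 2×6, 3×4, 4×3, 5×2, 6×1) = 12
m[8] = max(1×12, 2×9, 3×6, …, 6×2, 7×1) = 18
One optimal split: 3 + 3 + 2; product 3×3×2 = 18.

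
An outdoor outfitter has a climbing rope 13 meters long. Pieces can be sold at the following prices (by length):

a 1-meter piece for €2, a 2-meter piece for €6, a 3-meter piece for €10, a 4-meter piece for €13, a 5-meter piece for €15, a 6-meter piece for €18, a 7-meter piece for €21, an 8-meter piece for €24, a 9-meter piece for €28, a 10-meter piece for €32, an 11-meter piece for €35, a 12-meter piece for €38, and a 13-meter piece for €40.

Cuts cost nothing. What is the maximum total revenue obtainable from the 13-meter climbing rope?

43

Let r[k] be the best obtainable value from length k. For each k, try every first piece i and keep the best of price[i] + r[k−i].
r[1] = 2
r[2] = 6
r[3] = 10
r[4] = 13
r[5] = 16  (first piece 2, then r[3]=10)
r[6] = 20  (first piece 3, then r[3]=10)
r[7] = 23  (first piece 3, then r[4]=13)
r[8] = 26  (first piece 2, then r[6]=20)
r[9] = 30  (first piece 3, then r[6]=20)
r[10] = 33  (first piece 3, then r[7]=23)
r[11] = 36  (first piece 2, then r[9]=30)
r[12] = 40  (first piece 3, then r[9]=30)
r[13] = 43  (first piece 3, then r[10]=33)
One optimal cutting: 4 + 3 + 3 + 3 → €13 + €10 + €10 + €10 = €43.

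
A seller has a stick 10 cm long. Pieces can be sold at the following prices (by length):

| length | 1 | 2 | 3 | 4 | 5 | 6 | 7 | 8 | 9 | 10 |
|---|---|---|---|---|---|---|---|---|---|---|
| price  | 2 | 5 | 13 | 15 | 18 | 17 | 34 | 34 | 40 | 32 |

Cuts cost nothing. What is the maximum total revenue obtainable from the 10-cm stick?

Let r[k] be the best obtainable value from length k. For each k, try every first piece i and keep the best of price[i] + r[k−i].
r[1] = 2
r[2] = 5
r[3] = 13
r[4] = 15  (first piece 1, then r[3]=13)
r[5] = 18  (first piece 2, then r[3]=13)
r[6] = 26  (first piece 3, then r[3]=13)
r[7] = 34
r[8] = 36  (first piece 1, then r[7]=34)
r[9] = 40
r[10] = 47  (first piece 3, then r[7]=34)
One optimal cutting: 7 + 3 → $34 + $13 = $47.

47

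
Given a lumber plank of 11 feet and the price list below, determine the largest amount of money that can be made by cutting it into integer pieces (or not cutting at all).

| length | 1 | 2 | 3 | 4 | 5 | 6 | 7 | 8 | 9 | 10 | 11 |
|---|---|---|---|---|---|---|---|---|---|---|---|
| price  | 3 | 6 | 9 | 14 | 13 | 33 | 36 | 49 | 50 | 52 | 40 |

Consider every possible first cut. best[k] is the best of p[i]+best[k−i] over all sellable i≤k.
best[1] = 3
best[2] = 6  (first piece 1, then best[1]=3)
best[3] = 9  (first piece 1, then best[2]=6)
best[4] = 14
best[5] = 17  (first piece 1, then best[4]=14)
best[6] = 33
best[7] = 36  (first piece 1, then best[6]=33)
best[8] = 49
best[9] = 52  (first piece 1, then best[8]=49)
best[10] = 55  (first piece 1, then best[9]=52)
best[11] = 58  (first piece 1, then best[10]=55)
One optimal cutting: 8 + 1 + 1 + 1 → $49 + $3 + $3 + $3 = $58.

58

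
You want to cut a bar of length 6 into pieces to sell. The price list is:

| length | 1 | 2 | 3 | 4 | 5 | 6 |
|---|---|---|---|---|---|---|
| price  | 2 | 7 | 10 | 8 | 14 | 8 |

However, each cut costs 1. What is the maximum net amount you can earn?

19

Build v[k] bottom-up: v[k] = max over allowed piece i of (p[i] + v[k−i]) − 1 per cut.
v[1] = 2
v[2] = 7
v[3] = 10
v[4] = 13  (first piece 2, then v[2]=7)
v[5] = 16  (first piece 2, then v[3]=10)
v[6] = 19  (first piece 2, then v[4]=13)
One optimal plan: pieces 2 + 2 + 2 (2 cuts) → 21 − 2 = 19.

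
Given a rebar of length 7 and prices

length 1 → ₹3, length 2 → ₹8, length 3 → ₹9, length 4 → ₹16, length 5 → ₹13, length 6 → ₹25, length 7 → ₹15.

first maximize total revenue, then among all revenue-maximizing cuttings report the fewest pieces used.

2

Consider every possible first cut. r[k] is the best of p[i]+r[k−i] over all sellable i≤k.
r[1] = 3
r[2] = max(3+3, 8+0) = 8
r[3] = max(3+8, 8+3, 9+0) = 11
r[4] = max(3+11, 8+8, 9+3, 16+0) = 16
r[5] = max(3+16, 8+11, 9+8, 16+3, 13+0) = 19
r[6] = max(3+19, 8+16, 9+11, 16+8, 13+3, 25+0) = 25
r[7] = max(3+25, 8+19, 9+16, …, 25+3, 15+0) = 28
Maximum revenue is ₹28.
Now minimize piece count subject to staying optimal: for each k, pieces[k] = 1 + min over i with p[i]+r[k−i]=r[k] of pieces[k−i].
pieces[4] = 1
pieces[5] = 2
pieces[6] = 1
pieces[7] = 2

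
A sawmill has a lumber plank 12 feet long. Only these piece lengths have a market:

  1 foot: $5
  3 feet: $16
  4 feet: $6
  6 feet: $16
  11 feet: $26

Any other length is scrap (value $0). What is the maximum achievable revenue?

Consider every possible first cut. r[k] is the best of p[i]+r[k−i] over all sellable i≤k.
r[1] = 5
r[2] = 10  (first piece 1, then r[1]=5)
r[3] = max(5+10, 16+0) = 16
r[4] = max(5+16, 16+5, 6+0) = 21
r[5] = max(5+21, 16+10, 6+5) = 26
r[6] = max(5+26, 16+16, 6+10, 16+0) = 32
r[7] = max(5+32, 16+21, 6+16, 16+5) = 37
r[8] = max(5+37, 16+26, 6+21, 16+10) = 42
r[9] = max(5+42, 16+32, 6+26, 16+16) = 48
r[10] = max(5+48, 16+37, 6+32, 16+21) = 53
r[11] = max(5+53, 16+42, 6+37, 16+26, 26+0) = 58
r[12] = max(5+58, 16+48, 6+42, 16+32, 26+5) = 64
One optimal cutting: 3 + 3 + 3 + 3 → $64.

64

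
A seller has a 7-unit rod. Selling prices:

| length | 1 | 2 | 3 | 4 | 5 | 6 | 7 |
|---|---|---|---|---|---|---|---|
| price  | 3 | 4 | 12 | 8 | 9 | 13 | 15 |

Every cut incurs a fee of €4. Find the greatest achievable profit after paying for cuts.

Consider every possible first cut. net[k] is the best of p[i]+net[k−i] over all sellable i≤k, charging 4 whenever i<k.
net[1] = 3
net[2] = 4
net[3] = 12
net[4] = 11  (first piece 1, then net[3]=12)
net[5] = 12  (first piece 2, then net[3]=12)
net[6] = 20  (first piece 3, then net[3]=12)
net[7] = 19  (first piece 1, then net[6]=20)
One optimal plan: pieces 3 + 3 + 1 (2 cuts) → €27 − €8 = €19.

19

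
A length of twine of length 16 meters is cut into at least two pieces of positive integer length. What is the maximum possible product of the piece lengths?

324

Let P[k] be the best product for length k (with at least one cut). For each first piece i, the rest contributes max(k−i, P[k−i]).
Small cases: P[2]=1, P[3]=2, P[4]=4, P[5]=6, P[6]=9, P[7]=12, P[8]=18, P[9]=27, P[10]=36.
P[11] = max(1×36, 2×27, 3×18, …, 9×2, 10×1) = 54
P[12] = max(1×54, 2×36, 3×27, …, 10×2, 11×1) = 81
P[13] = max(1×81, 2×54, 3×36, …, 11×2, 12×1) = 108
P[14] = max(1×108, 2×81, 3×54, …, 12×2, 13×1) = 162
P[15] = max(1×162, 2×108, 3×81, …, 13×2, 14×1) = 243
P[16] = max(1×243, 2×162, 3×108, …, 14×2, 15×1) = 324
One optimal split: 3 + 3 + 3 + 3 + 2 + 2; product 3×3×3×3×2×2 = 324.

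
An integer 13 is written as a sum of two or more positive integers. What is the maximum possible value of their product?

Let g[k] be the best product for length k (with at least one cut). For each first piece i, the rest contributes max(k−i, g[k−i]).
g[2] = 1×max(1,0) = 1×1 = 1
g[3] = max(1×2, 2×1) = 2
g[4] = max(1×3, 2×2, 3×1) = 4
g[5] = max(1×4, 2×3, 3×2, 4×1) = 6
g[6] = max(1×6, 2×4, 3×3, 4×2, 5×1) = 9
g[7] = max(1×9, 2×6, 3×4, 4×3, 5×2, 6×1) = 12
g[8] = max(1×12, 2×9, 3×6, …, 6×2, 7×1) = 18
g[9] = max(1×18, 2×12, 3×9, …, 7×2, 8×1) = 27
g[10] = max(1×27, 2×18, 3×12, …, 8×2, 9×1) = 36
g[11] = max(1×36, 2×27, 3×18, …, 9×2, 10×1) = 54
g[12] = max(1×54, 2×36, 3×27, …, 10×2, 11×1) = 81
g[13] = max(1×81, 2×54, 3×36, …, 11×2, 12×1) = 108
One optimal split: 3 + 3 + 3 + 2 + 2; product 3×3×3×2×2 = 108.

108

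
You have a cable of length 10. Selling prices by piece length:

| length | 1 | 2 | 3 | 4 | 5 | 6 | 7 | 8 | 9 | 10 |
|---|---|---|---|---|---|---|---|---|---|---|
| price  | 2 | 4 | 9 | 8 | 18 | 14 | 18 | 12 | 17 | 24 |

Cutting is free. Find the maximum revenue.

Consider every possible first cut. v[k] is the best of p[i]+v[k−i] over all sellable i≤k.
v[1] = 2
v[2] = max(2+2, 4+0) = 4
v[3] = max(2+4, 4+2, 9+0) = 9
v[4] = max(2+9, 4+4, 9+2, 8+0) = 11
v[5] = max(2+11, 4+9, 9+4, 8+2, 18+0) = 18
v[6] = max(2+18, 4+11, 9+9, 8+4, 18+2, 14+0) = 20
v[7] = max(2+20, 4+18, 9+11, …, 14+2, 18+0) = 22
v[8] = max(2+22, 4+20, 9+18, …, 18+2, 12+0) = 27
v[9] = max(2+27, 4+22, 9+20, …, 12+2, 17+0) = 29
v[10] = max(2+29, 4+27, 9+22, …, 17+2, 24+0) = 36
One optimal cutting: 5 + 5 → $18 + $18 = $36.

36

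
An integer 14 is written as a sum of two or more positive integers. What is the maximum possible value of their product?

Let m[k] be the best product for length k (with at least one cut). For each first piece i, the rest contributes max(k−i, m[k−i]).
m[2] = 1·max(1,0) = 1·1 = 1
m[3] = max(1·2, 2·1) = 2
m[4] = max(1·3, 2·2, 3·1) = 4
m[5] = max(1·4, 2·3, 3·2, 4·1) = 6
m[6] = max(1·6, 2·4, 3·3, 4·2, 5·1) = 9
m[7] = max(1·9, 2·6, 3·4, 4·3, 5·2, 6·1) = 12
m[8] = max(1·12, 2·9, 3·6, …, 6·2, 7·1) = 18
m[9] = max(1·18, 2·12, 3·9, …, 7·2, 8·1) = 27
m[10] = max(1·27, 2·18, 3·12, …, 8·2, 9·1) = 36
m[11] = max(1·36, 2·27, 3·18, …, 9·2, 10·1) = 54
m[12] = max(1·54, 2·36, 3·27, …, 10·2, 11·1) = 81
m[13] = max(1·81, 2·54, 3·36, …, 11·2, 12·1) = 108
m[14] = max(1·108, 2·81, 3·54, …, 12·2, 13·1) = 162
One optimal split: 3 + 3 + 3 + 3 + 2; product 3·3·3·3·2 = 162.

162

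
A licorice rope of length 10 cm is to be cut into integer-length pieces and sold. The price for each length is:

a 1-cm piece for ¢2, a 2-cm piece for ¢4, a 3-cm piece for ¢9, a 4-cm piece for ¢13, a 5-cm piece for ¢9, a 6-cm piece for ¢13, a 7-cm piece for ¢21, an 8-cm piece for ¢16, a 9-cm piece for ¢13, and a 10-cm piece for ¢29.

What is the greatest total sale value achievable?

31

Let best[k] be the best obtainable value from length k. For each k, try every first piece i and keep the best of price[i] + best[k−i].
best[1] = 2
best[2] = 4  (first piece 1, then best[1]=2)
best[3] = 9
best[4] = 13
best[5] = 15  (first piece 1, then best[4]=13)
best[6] = 18  (first piece 3, then best[3]=9)
best[7] = 22  (first piece 3, then best[4]=13)
best[8] = 26  (first piece 4, then best[4]=13)
best[9] = 28  (first piece 1, then best[8]=26)
best[10] = 31  (first piece 3, then best[7]=22)
One optimal cutting: 4 + 3 + 3 → ¢13 + ¢9 + ¢9 = ¢31.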